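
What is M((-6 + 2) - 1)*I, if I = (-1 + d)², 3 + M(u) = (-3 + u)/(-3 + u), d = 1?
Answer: 0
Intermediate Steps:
M(u) = -2 (M(u) = -3 + (-3 + u)/(-3 + u) = -3 + 1 = -2)
I = 0 (I = (-1 + 1)² = 0² = 0)
M((-6 + 2) - 1)*I = -2*0 = 0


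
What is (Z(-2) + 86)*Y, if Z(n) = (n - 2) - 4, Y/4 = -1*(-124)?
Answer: 38688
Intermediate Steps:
Y = 496 (Y = 4*(-1*(-124)) = 4*124 = 496)
Z(n) = -6 + n (Z(n) = (-2 + n) - 4 = -6 + n)
(Z(-2) + 86)*Y = ((-6 - 2) + 86)*496 = (-8 + 86)*496 = 78*496 = 38688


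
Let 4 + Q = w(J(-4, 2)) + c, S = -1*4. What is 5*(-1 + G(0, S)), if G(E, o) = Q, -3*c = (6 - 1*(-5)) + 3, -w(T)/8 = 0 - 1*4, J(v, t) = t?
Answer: 335/3 ≈ 111.67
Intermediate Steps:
S = -4
w(T) = 32 (w(T) = -8*(0 - 1*4) = -8*(0 - 4) = -8*(-4) = 32)
c = -14/3 (c = -((6 - 1*(-5)) + 3)/3 = -((6 + 5) + 3)/3 = -(11 + 3)/3 = -1/3*14 = -14/3 ≈ -4.6667)
Q = 70/3 (Q = -4 + (32 - 14/3) = -4 + 82/3 = 70/3 ≈ 23.333)
G(E, o) = 70/3
5*(-1 + G(0, S)) = 5*(-1 + 70/3) = 5*(67/3) = 335/3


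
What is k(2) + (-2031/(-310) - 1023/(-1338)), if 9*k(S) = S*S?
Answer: 2414216/311085 ≈ 7.7606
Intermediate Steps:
k(S) = S**2/9 (k(S) = (S*S)/9 = S**2/9)
k(2) + (-2031/(-310) - 1023/(-1338)) = (1/9)*2**2 + (-2031/(-310) - 1023/(-1338)) = (1/9)*4 + (-2031*(-1/310) - 1023*(-1/1338)) = 4/9 + (2031/310 + 341/446) = 4/9 + 252884/34565 = 2414216/311085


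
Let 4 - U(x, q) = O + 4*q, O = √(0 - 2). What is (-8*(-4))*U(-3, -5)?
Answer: 768 - 32*I*√2 ≈ 768.0 - 45.255*I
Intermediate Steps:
O = I*√2 (O = √(-2) = I*√2 ≈ 1.4142*I)
U(x, q) = 4 - 4*q - I*√2 (U(x, q) = 4 - (I*√2 + 4*q) = 4 - (4*q + I*√2) = 4 + (-4*q - I*√2) = 4 - 4*q - I*√2)
(-8*(-4))*U(-3, -5) = (-8*(-4))*(4 - 4*(-5) - I*√2) = 32*(4 + 20 - I*√2) = 32*(24 - I*√2) = 768 - 32*I*√2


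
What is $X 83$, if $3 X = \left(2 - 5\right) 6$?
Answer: $-498$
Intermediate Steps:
$X = -6$ ($X = \frac{\left(2 - 5\right) 6}{3} = \frac{\left(-3\right) 6}{3} = \frac{1}{3} \left(-18\right) = -6$)
$X 83 = \left(-6\right) 83 = -498$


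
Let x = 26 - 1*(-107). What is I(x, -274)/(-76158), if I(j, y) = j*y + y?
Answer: 18358/38079 ≈ 0.48210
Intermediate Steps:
x = 133 (x = 26 + 107 = 133)
I(j, y) = y + j*y
I(x, -274)/(-76158) = -274*(1 + 133)/(-76158) = -274*134*(-1/76158) = -36716*(-1/76158) = 18358/38079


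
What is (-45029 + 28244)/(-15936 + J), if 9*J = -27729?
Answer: 1865/2113 ≈ 0.88263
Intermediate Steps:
J = -3081 (J = (⅑)*(-27729) = -3081)
(-45029 + 28244)/(-15936 + J) = (-45029 + 28244)/(-15936 - 3081) = -16785/(-19017) = -16785*(-1/19017) = 1865/2113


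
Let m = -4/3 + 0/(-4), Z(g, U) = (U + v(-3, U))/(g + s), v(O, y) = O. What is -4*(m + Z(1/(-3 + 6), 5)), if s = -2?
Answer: 152/15 ≈ 10.133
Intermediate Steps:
Z(g, U) = (-3 + U)/(-2 + g) (Z(g, U) = (U - 3)/(g - 2) = (-3 + U)/(-2 + g))
m = -4/3 (m = -4*⅓ + 0*(-¼) = -4/3 + 0 = -4/3 ≈ -1.3333)
-4*(m + Z(1/(-3 + 6), 5)) = -4*(-4/3 + (-3 + 5)/(-2 + 1/(-3 + 6))) = -4*(-4/3 + 2/(-2 + 1/3)) = -4*(-4/3 + 2/(-2 + ⅓)) = -4*(-4/3 + 2/(-5/3)) = -4*(-4/3 - ⅗*2) = -4*(-4/3 - 6/5) = -4*(-38/15) = 152/15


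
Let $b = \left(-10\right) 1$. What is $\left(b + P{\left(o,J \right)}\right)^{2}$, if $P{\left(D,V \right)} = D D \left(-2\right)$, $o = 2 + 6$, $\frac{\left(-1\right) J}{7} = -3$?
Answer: $19044$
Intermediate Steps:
$J = 21$ ($J = \left(-7\right) \left(-3\right) = 21$)
$o = 8$
$P{\left(D,V \right)} = - 2 D^{2}$ ($P{\left(D,V \right)} = D^{2} \left(-2\right) = - 2 D^{2}$)
$b = -10$
$\left(b + P{\left(o,J \right)}\right)^{2} = \left(-10 - 2 \cdot 8^{2}\right)^{2} = \left(-10 - 128\right)^{2} = \left(-138\right)^{2} = 19044$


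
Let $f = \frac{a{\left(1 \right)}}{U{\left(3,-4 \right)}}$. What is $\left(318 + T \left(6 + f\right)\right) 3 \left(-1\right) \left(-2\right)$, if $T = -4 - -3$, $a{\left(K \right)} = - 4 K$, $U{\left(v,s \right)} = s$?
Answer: $1866$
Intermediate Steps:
$T = -1$ ($T = -4 + 3 = -1$)
$f = 1$ ($f = \frac{\left(-4\right) 1}{-4} = \left(-4\right) \left(- \frac{1}{4}\right) = 1$)
$\left(318 + T \left(6 + f\right)\right) 3 \left(-1\right) \left(-2\right) = \left(318 - \left(6 + 1\right)\right) 3 \left(-1\right) \left(-2\right) = \left(318 - 7\right) \left(\left(-3\right) \left(-2\right)\right) = \left(318 - 7\right) 6 = 311 \cdot 6 = 1866$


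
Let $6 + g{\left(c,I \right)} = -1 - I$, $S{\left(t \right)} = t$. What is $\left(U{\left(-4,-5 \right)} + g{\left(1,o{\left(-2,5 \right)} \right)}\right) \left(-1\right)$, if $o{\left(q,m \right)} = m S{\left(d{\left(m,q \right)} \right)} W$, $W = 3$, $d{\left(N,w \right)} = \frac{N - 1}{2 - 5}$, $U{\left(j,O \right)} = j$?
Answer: $-9$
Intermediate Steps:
$d{\left(N,w \right)} = \frac{1}{3} - \frac{N}{3}$ ($d{\left(N,w \right)} = \frac{-1 + N}{-3} = \left(-1 + N\right) \left(- \frac{1}{3}\right) = \frac{1}{3} - \frac{N}{3}$)
$o{\left(q,m \right)} = 3 m \left(\frac{1}{3} - \frac{m}{3}\right)$ ($o{\left(q,m \right)} = m \left(\frac{1}{3} - \frac{m}{3}\right) 3 = 3 m \left(\frac{1}{3} - \frac{m}{3}\right)$)
$g{\left(c,I \right)} = -7 - I$ ($g{\left(c,I \right)} = -6 - \left(1 + I\right) = -7 - I$)
$\left(U{\left(-4,-5 \right)} + g{\left(1,o{\left(-2,5 \right)} \right)}\right) \left(-1\right) = \left(-4 - \left(7 + 5 \left(1 - 5\right)\right)\right) \left(-1\right) = \left(-4 - \left(7 + 5 \left(-4\right)\right)\right) \left(-1\right) = \left(-4 - -13\right) \left(-1\right) = \left(-4 + \left(-7 + 20\right)\right) \left(-1\right) = \left(-4 + 13\right) \left(-1\right) = 9 \left(-1\right) = -9$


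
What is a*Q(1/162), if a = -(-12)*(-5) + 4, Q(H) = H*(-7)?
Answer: 196/81 ≈ 2.4198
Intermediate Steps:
Q(H) = -7*H
a = -56 (a = -3*20 + 4 = -60 + 4 = -56)
a*Q(1/162) = -(-392)/162 = -56*(-7/162) = 196/81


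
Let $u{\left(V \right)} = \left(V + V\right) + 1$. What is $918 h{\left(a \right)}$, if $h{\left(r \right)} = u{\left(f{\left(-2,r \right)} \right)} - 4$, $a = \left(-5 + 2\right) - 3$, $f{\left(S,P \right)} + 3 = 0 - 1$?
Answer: $-10098$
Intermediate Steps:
$f{\left(S,P \right)} = -4$ ($f{\left(S,P \right)} = -3 + \left(0 - 1\right) = -3 - 1 = -4$)
$u{\left(V \right)} = 1 + 2 V$ ($u{\left(V \right)} = 2 V + 1 = 1 + 2 V$)
$a = -6$ ($a = -3 - 3 = -6$)
$h{\left(r \right)} = -11$ ($h{\left(r \right)} = \left(1 + 2 \left(-4\right)\right) - 4 = \left(1 - 8\right) - 4 = -7 - 4 = -11$)
$918 h{\left(a \right)} = 918 \left(-11\right) = -10098$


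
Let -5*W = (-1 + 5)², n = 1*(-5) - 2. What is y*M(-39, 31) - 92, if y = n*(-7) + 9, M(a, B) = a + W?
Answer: -12698/5 ≈ -2539.6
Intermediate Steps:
n = -7 (n = -5 - 2 = -7)
W = -16/5 (W = -(-1 + 5)²/5 = -⅕*4² = -⅕*16 = -16/5 ≈ -3.2000)
M(a, B) = -16/5 + a (M(a, B) = a - 16/5 = -16/5 + a)
y = 58 (y = -7*(-7) + 9 = 49 + 9 = 58)
y*M(-39, 31) - 92 = 58*(-16/5 - 39) - 92 = 58*(-211/5) - 92 = -12238/5 - 92 = -12698/5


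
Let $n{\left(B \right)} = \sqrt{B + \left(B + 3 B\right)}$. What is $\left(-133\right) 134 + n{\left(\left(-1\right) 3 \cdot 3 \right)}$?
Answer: $-17822 + 3 i \sqrt{5} \approx -17822.0 + 6.7082 i$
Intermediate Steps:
$n{\left(B \right)} = \sqrt{5} \sqrt{B}$ ($n{\left(B \right)} = \sqrt{B + 4 B} = \sqrt{5 B} = \sqrt{5} \sqrt{B}$)
$\left(-133\right) 134 + n{\left(\left(-1\right) 3 \cdot 3 \right)} = \left(-133\right) 134 + \sqrt{5} \sqrt{\left(-1\right) 3 \cdot 3} = -17822 + \sqrt{5} \sqrt{\left(-3\right) 3} = -17822 + \sqrt{5} \sqrt{-9} = -17822 + \sqrt{5} \cdot 3 i = -17822 + 3 i \sqrt{5}$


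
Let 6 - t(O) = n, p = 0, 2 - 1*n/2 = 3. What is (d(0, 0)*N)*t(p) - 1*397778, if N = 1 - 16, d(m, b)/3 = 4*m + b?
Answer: -397778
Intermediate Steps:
d(m, b) = 3*b + 12*m (d(m, b) = 3*(4*m + b) = 3*(b + 4*m) = 3*b + 12*m)
n = -2 (n = 4 - 2*3 = 4 - 6 = -2)
N = -15
t(O) = 8 (t(O) = 6 - 1*(-2) = 6 + 2 = 8)
(d(0, 0)*N)*t(p) - 1*397778 = ((3*0 + 12*0)*(-15))*8 - 1*397778 = ((0 + 0)*(-15))*8 - 397778 = (0*(-15))*8 - 397778 = 0*8 - 397778 = 0 - 397778 = -397778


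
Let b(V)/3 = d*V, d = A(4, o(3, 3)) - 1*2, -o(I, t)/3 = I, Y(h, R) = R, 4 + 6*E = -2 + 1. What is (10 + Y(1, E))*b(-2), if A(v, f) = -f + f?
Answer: 110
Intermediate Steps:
E = -⅚ (E = -⅔ + (-2 + 1)/6 = -⅔ + (⅙)*(-1) = -⅔ - ⅙ = -⅚ ≈ -0.83333)
o(I, t) = -3*I
A(v, f) = 0
d = -2 (d = 0 - 1*2 = 0 - 2 = -2)
b(V) = -6*V (b(V) = 3*(-2*V) = -6*V)
(10 + Y(1, E))*b(-2) = (10 - ⅚)*(-6*(-2)) = (55/6)*12 = 110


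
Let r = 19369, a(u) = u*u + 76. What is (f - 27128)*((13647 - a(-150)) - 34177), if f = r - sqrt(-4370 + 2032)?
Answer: 334459454 + 43106*I*sqrt(2338) ≈ 3.3446e+8 + 2.0843e+6*I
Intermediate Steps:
a(u) = 76 + u**2 (a(u) = u**2 + 76 = 76 + u**2)
f = 19369 - I*sqrt(2338) (f = 19369 - sqrt(-4370 + 2032) = 19369 - sqrt(-2338) = 19369 - I*sqrt(2338) ≈ 19369.0 - 48.353*I)
(f - 27128)*((13647 - a(-150)) - 34177) = ((19369 - I*sqrt(2338)) - 27128)*((13647 - (76 + (-150)**2)) - 34177) = (-7759 - I*sqrt(2338))*((13647 - (76 + 22500)) - 34177) = (-7759 - I*sqrt(2338))*((13647 - 1*22576) - 34177) = (-7759 - I*sqrt(2338))*((13647 - 22576) - 34177) = (-7759 - I*sqrt(2338))*(-8929 - 34177) = (-7759 - I*sqrt(2338))*(-43106) = 334459454 + 43106*I*sqrt(2338)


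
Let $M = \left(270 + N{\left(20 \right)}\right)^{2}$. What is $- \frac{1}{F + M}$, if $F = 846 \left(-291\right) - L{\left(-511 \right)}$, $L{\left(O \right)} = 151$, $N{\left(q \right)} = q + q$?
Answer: $\frac{1}{150237} \approx 6.6561 \cdot 10^{-6}$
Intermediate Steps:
$N{\left(q \right)} = 2 q$
$F = -246337$ ($F = 846 \left(-291\right) - 151 = -246186 - 151 = -246337$)
$M = 96100$ ($M = \left(270 + 2 \cdot 20\right)^{2} = \left(270 + 40\right)^{2} = 310^{2} = 96100$)
$- \frac{1}{F + M} = - \frac{1}{-246337 + 96100} = - \frac{1}{-150237} = \left(-1\right) \left(- \frac{1}{150237}\right) = \frac{1}{150237}$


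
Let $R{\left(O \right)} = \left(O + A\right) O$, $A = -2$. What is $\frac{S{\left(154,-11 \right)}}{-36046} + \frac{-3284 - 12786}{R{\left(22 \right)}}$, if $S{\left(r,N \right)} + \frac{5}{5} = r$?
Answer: $- \frac{28966327}{793012} \approx -36.527$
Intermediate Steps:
$R{\left(O \right)} = O \left(-2 + O\right)$ ($R{\left(O \right)} = \left(O - 2\right) O = \left(-2 + O\right) O = O \left(-2 + O\right)$)
$S{\left(r,N \right)} = -1 + r$
$\frac{S{\left(154,-11 \right)}}{-36046} + \frac{-3284 - 12786}{R{\left(22 \right)}} = \frac{-1 + 154}{-36046} + \frac{-3284 - 12786}{22 \left(-2 + 22\right)} = 153 \left(- \frac{1}{36046}\right) + \frac{-3284 - 12786}{22 \cdot 20} = - \frac{153}{36046} - \frac{16070}{440} = - \frac{153}{36046} - \frac{1607}{44} = - \frac{28966327}{793012}$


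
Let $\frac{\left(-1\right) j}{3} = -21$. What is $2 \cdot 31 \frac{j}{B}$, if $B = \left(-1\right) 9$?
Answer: $-434$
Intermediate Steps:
$j = 63$ ($j = \left(-3\right) \left(-21\right) = 63$)
$B = -9$
$2 \cdot 31 \frac{j}{B} = 2 \cdot 31 \frac{63}{-9} = 62 \cdot 63 \left(- \frac{1}{9}\right) = 62 \left(-7\right) = -434$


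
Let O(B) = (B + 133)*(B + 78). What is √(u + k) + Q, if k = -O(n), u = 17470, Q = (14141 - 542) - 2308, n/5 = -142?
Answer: 11291 + I*√347194 ≈ 11291.0 + 589.23*I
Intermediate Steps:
n = -710 (n = 5*(-142) = -710)
O(B) = (78 + B)*(133 + B) (O(B) = (133 + B)*(78 + B) = (78 + B)*(133 + B))
Q = 11291 (Q = 13599 - 2308 = 11291)
k = -364664 (k = -(10374 + (-710)² + 211*(-710)) = -(10374 + 504100 - 149810) = -1*364664 = -364664)
√(u + k) + Q = √(17470 - 364664) + 11291 = √(-347194) + 11291 = I*√347194 + 11291 = 11291 + I*√347194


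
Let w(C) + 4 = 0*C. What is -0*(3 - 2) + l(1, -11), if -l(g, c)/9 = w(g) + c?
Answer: 135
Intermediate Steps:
w(C) = -4 (w(C) = -4 + 0*C = -4 + 0 = -4)
l(g, c) = 36 - 9*c (l(g, c) = -9*(-4 + c) = 36 - 9*c)
-0*(3 - 2) + l(1, -11) = -0*(3 - 2) + (36 - 9*(-11)) = -0 + (36 + 99) = -144*0 + 135 = 0 + 135 = 135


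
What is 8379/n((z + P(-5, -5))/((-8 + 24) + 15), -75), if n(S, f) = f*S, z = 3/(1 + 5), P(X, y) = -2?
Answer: 57722/25 ≈ 2308.9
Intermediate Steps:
z = ½ (z = 3/6 = 3*(⅙) = ½ ≈ 0.50000)
n(S, f) = S*f
8379/n((z + P(-5, -5))/((-8 + 24) + 15), -75) = 8379/((((½ - 2)/((-8 + 24) + 15))*(-75))) = 8379/((-3/(2*(16 + 15))*(-75))) = 8379/((-3/2/31*(-75))) = 8379/((-3/2*1/31*(-75))) = 8379/((-3/62*(-75))) = 8379/(225/62) = 8379*(62/225) = 57722/25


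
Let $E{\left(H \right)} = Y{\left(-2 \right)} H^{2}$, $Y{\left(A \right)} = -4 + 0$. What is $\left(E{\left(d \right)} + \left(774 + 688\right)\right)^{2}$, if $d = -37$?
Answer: $16112196$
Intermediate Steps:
$Y{\left(A \right)} = -4$
$E{\left(H \right)} = - 4 H^{2}$
$\left(E{\left(d \right)} + \left(774 + 688\right)\right)^{2} = \left(- 4 \left(-37\right)^{2} + \left(774 + 688\right)\right)^{2} = \left(\left(-4\right) 1369 + 1462\right)^{2} = \left(-5476 + 1462\right)^{2} = \left(-4014\right)^{2} = 16112196$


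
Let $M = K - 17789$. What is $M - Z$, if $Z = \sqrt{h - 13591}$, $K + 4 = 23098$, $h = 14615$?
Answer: $5273$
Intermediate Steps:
$K = 23094$ ($K = -4 + 23098 = 23094$)
$Z = 32$ ($Z = \sqrt{14615 - 13591} = \sqrt{1024} = 32$)
$M = 5305$ ($M = 23094 - 17789 = 5305$)
$M - Z = 5305 - 32 = 5273$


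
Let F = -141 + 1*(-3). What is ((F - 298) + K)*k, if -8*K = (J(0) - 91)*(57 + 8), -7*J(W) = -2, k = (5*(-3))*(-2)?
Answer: 247845/28 ≈ 8851.6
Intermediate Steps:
k = 30 (k = -15*(-2) = 30)
J(W) = 2/7 (J(W) = -⅐*(-2) = 2/7)
K = 41275/56 (K = -(2/7 - 91)*(57 + 8)/8 = -(-635)*65/56 = -⅛*(-41275/7) = 41275/56 ≈ 737.05)
F = -144 (F = -141 - 3 = -144)
((F - 298) + K)*k = ((-144 - 298) + 41275/56)*30 = (-442 + 41275/56)*30 = (16523/56)*30 = 247845/28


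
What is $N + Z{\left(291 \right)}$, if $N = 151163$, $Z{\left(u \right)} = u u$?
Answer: $235844$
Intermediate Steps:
$Z{\left(u \right)} = u^{2}$
$N + Z{\left(291 \right)} = 151163 + 291^{2} = 151163 + 84681 = 235844$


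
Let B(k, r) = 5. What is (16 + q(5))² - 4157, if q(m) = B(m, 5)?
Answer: -3716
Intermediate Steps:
q(m) = 5
(16 + q(5))² - 4157 = (16 + 5)² - 4157 = 21² - 4157 = 441 - 4157 = -3716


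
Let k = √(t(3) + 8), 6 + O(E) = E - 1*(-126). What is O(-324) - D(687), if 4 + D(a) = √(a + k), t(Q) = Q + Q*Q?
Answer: -200 - √(687 + 2*√5) ≈ -226.30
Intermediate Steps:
t(Q) = Q + Q²
O(E) = 120 + E (O(E) = -6 + (E - 1*(-126)) = -6 + (E + 126) = -6 + (126 + E) = 120 + E)
k = 2*√5 (k = √(3*(1 + 3) + 8) = √(3*4 + 8) = √(12 + 8) = √20 = 2*√5 ≈ 4.4721)
D(a) = -4 + √(a + 2*√5)
O(-324) - D(687) = (120 - 324) - (-4 + √(687 + 2*√5)) = -204 + (4 - √(687 + 2*√5)) = -200 - √(687 + 2*√5)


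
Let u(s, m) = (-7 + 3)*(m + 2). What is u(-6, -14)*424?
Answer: 20352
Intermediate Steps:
u(s, m) = -8 - 4*m (u(s, m) = -4*(2 + m) = -8 - 4*m)
u(-6, -14)*424 = (-8 - 4*(-14))*424 = (-8 + 56)*424 = 48*424 = 20352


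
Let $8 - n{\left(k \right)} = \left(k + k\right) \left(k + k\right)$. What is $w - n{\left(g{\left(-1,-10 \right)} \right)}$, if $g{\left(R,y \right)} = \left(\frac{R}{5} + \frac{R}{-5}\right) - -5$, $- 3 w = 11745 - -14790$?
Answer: $-8753$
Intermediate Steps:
$w = -8845$ ($w = - \frac{11745 - -14790}{3} = - \frac{11745 + 14790}{3} = \left(- \frac{1}{3}\right) 26535 = -8845$)
$g{\left(R,y \right)} = 5$ ($g{\left(R,y \right)} = \left(R \frac{1}{5} + R \left(- \frac{1}{5}\right)\right) + 5 = \left(\frac{R}{5} - \frac{R}{5}\right) + 5 = 0 + 5 = 5$)
$n{\left(k \right)} = 8 - 4 k^{2}$ ($n{\left(k \right)} = 8 - \left(k + k\right) \left(k + k\right) = 8 - 2 k 2 k = 8 - 4 k^{2}$)
$w - n{\left(g{\left(-1,-10 \right)} \right)} = -8845 - \left(8 - 4 \cdot 5^{2}\right) = -8845 - \left(8 - 100\right) = -8845 - -92 = -8845 + 92 = -8753$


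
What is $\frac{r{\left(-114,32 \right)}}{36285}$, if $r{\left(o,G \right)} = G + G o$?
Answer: $- \frac{3616}{36285} \approx -0.099656$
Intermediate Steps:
$\frac{r{\left(-114,32 \right)}}{36285} = \frac{32 \left(1 - 114\right)}{36285} = 32 \left(-113\right) \frac{1}{36285} = \left(-3616\right) \frac{1}{36285} = - \frac{3616}{36285}$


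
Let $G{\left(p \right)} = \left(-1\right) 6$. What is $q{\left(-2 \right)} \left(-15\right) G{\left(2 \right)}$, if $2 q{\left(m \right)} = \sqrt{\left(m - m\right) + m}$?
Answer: $45 i \sqrt{2} \approx 63.64 i$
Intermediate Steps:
$q{\left(m \right)} = \frac{\sqrt{m}}{2}$ ($q{\left(m \right)} = \frac{\sqrt{\left(m - m\right) + m}}{2} = \frac{\sqrt{0 + m}}{2} = \frac{\sqrt{m}}{2}$)
$G{\left(p \right)} = -6$
$q{\left(-2 \right)} \left(-15\right) G{\left(2 \right)} = \frac{\sqrt{-2}}{2} \left(-15\right) \left(-6\right) = \frac{i \sqrt{2}}{2} \left(-15\right) \left(-6\right) = - \frac{15 i \sqrt{2}}{2} \left(-6\right) = 45 i \sqrt{2}$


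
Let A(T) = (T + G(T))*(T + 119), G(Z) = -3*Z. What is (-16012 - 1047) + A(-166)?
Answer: -32663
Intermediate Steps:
A(T) = -2*T*(119 + T) (A(T) = (T - 3*T)*(T + 119) = (-2*T)*(119 + T) = -2*T*(119 + T))
(-16012 - 1047) + A(-166) = (-16012 - 1047) + 2*(-166)*(-119 - 1*(-166)) = -17059 + 2*(-166)*(-119 + 166) = -17059 + 2*(-166)*47 = -17059 - 15604 = -32663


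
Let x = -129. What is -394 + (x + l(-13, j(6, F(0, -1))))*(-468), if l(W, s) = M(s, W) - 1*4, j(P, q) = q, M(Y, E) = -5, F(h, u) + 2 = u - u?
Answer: 64190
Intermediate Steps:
F(h, u) = -2 (F(h, u) = -2 + (u - u) = -2 + 0 = -2)
l(W, s) = -9 (l(W, s) = -5 - 1*4 = -5 - 4 = -9)
-394 + (x + l(-13, j(6, F(0, -1))))*(-468) = -394 + (-129 - 9)*(-468) = -394 - 138*(-468) = -394 + 64584 = 64190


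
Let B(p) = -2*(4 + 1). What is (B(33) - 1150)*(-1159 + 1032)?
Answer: 147320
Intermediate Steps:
B(p) = -10 (B(p) = -2*5 = -10)
(B(33) - 1150)*(-1159 + 1032) = (-10 - 1150)*(-1159 + 1032) = -1160*(-127) = 147320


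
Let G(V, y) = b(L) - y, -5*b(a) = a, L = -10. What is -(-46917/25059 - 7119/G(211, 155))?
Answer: -6341360/142001 ≈ -44.657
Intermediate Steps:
b(a) = -a/5
G(V, y) = 2 - y (G(V, y) = -⅕*(-10) - y = 2 - y)
-(-46917/25059 - 7119/G(211, 155)) = -(-46917/25059 - 7119/(2 - 1*155)) = -(-46917*1/25059 - 7119/(2 - 155)) = -(-15639/8353 - 7119/(-153)) = -(-15639/8353 - 7119*(-1/153)) = -(-15639/8353 + 791/17) = -1*6341360/142001 = -6341360/142001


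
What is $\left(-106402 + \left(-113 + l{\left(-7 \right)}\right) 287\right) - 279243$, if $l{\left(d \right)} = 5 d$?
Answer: $-428121$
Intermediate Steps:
$\left(-106402 + \left(-113 + l{\left(-7 \right)}\right) 287\right) - 279243 = \left(-106402 + \left(-113 + 5 \left(-7\right)\right) 287\right) - 279243 = \left(-106402 + \left(-113 - 35\right) 287\right) - 279243 = \left(-106402 - 42476\right) - 279243 = -148878 - 279243 = -428121$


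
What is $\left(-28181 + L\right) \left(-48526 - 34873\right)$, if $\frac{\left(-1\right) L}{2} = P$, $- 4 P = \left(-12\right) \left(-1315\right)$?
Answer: $1692249109$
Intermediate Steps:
$P = -3945$ ($P = - \frac{\left(-12\right) \left(-1315\right)}{4} = \left(- \frac{1}{4}\right) 15780 = -3945$)
$L = 7890$ ($L = \left(-2\right) \left(-3945\right) = 7890$)
$\left(-28181 + L\right) \left(-48526 - 34873\right) = \left(-28181 + 7890\right) \left(-48526 - 34873\right) = \left(-20291\right) \left(-83399\right) = 1692249109$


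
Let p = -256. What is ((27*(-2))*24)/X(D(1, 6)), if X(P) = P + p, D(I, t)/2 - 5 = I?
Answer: 324/61 ≈ 5.3115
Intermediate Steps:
D(I, t) = 10 + 2*I
X(P) = -256 + P (X(P) = P - 256 = -256 + P)
((27*(-2))*24)/X(D(1, 6)) = ((27*(-2))*24)/(-256 + (10 + 2*1)) = (-54*24)/(-256 + (10 + 2)) = -1296/(-256 + 12) = -1296/(-244) = -1296*(-1/244) = 324/61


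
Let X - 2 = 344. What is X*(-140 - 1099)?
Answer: -428694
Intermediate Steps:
X = 346 (X = 2 + 344 = 346)
X*(-140 - 1099) = 346*(-140 - 1099) = 346*(-1239) = -428694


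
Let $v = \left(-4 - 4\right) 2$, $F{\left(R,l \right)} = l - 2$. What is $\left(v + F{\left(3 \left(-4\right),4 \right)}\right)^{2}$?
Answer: $196$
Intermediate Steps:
$F{\left(R,l \right)} = -2 + l$ ($F{\left(R,l \right)} = l - 2 = -2 + l$)
$v = -16$ ($v = \left(-8\right) 2 = -16$)
$\left(v + F{\left(3 \left(-4\right),4 \right)}\right)^{2} = \left(-16 + \left(-2 + 4\right)\right)^{2} = \left(-16 + 2\right)^{2} = \left(-14\right)^{2} = 196$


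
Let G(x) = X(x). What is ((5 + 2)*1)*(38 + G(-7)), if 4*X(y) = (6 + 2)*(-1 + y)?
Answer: 154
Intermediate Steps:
X(y) = -2 + 2*y (X(y) = ((6 + 2)*(-1 + y))/4 = (8*(-1 + y))/4 = (-8 + 8*y)/4 = -2 + 2*y)
G(x) = -2 + 2*x
((5 + 2)*1)*(38 + G(-7)) = ((5 + 2)*1)*(38 + (-2 + 2*(-7))) = (7*1)*(38 + (-2 - 14)) = 7*(38 - 16) = 7*22 = 154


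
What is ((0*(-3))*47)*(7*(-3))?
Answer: 0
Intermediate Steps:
((0*(-3))*47)*(7*(-3)) = (0*47)*(-21) = 0*(-21) = 0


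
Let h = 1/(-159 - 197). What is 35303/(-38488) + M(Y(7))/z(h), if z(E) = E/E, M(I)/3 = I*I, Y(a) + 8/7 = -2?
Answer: 54154729/1885912 ≈ 28.715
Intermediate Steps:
Y(a) = -22/7 (Y(a) = -8/7 - 2 = -22/7)
h = -1/356 (h = 1/(-356) = -1/356 ≈ -0.0028090)
M(I) = 3*I**2 (M(I) = 3*(I*I) = 3*I**2)
z(E) = 1
35303/(-38488) + M(Y(7))/z(h) = 35303/(-38488) + (3*(-22/7)**2)/1 = 35303*(-1/38488) + (3*(484/49))*1 = -35303/38488 + (1452/49)*1 = -35303/38488 + 1452/49 = 54154729/1885912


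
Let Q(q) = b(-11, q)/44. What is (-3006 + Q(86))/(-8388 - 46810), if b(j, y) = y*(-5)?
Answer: 66347/1214356 ≈ 0.054636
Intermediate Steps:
b(j, y) = -5*y
Q(q) = -5*q/44
(-3006 + Q(86))/(-8388 - 46810) = (-3006 - 5/44*86)/(-8388 - 46810) = (-3006 - 215/22)/(-55198) = -66347/22*(-1/55198) = 66347/1214356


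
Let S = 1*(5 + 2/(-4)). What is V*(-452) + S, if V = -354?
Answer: 320025/2 ≈ 1.6001e+5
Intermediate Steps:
S = 9/2 (S = 1*(5 + 2*(-1/4)) = 1*(5 - 1/2) = 1*(9/2) = 9/2 ≈ 4.5000)
V*(-452) + S = -354*(-452) + 9/2 = 160008 + 9/2 = 320025/2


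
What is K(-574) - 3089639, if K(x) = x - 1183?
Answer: -3091396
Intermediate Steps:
K(x) = -1183 + x
K(-574) - 3089639 = (-1183 - 574) - 3089639 = -1757 - 3089639 = -3091396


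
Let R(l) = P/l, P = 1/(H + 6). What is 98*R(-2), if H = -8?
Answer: 49/2 ≈ 24.500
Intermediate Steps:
P = -½ (P = 1/(-8 + 6) = 1/(-2) = -½ ≈ -0.50000)
R(l) = -1/(2*l)
98*R(-2) = 98*(-½/(-2)) = 98*(-½*(-½)) = 98*(¼) = 49/2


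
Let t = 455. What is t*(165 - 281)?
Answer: -52780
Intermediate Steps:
t*(165 - 281) = 455*(165 - 281) = 455*(-116) = -52780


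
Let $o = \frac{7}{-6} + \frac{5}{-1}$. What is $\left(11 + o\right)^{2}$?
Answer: $\frac{841}{36} \approx 23.361$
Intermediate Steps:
$o = - \frac{37}{6}$ ($o = 7 \left(- \frac{1}{6}\right) + 5 \left(-1\right) = - \frac{7}{6} - 5 = - \frac{37}{6} \approx -6.1667$)
$\left(11 + o\right)^{2} = \left(11 - \frac{37}{6}\right)^{2} = \left(\frac{29}{6}\right)^{2} = \frac{841}{36}$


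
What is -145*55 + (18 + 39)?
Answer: -7918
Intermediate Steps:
-145*55 + (18 + 39) = -7975 + 57 = -7918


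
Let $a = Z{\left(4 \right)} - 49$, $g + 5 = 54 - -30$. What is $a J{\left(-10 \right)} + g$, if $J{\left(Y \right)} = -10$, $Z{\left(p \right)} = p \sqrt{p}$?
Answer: $489$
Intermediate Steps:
$Z{\left(p \right)} = p^{\frac{3}{2}}$
$g = 79$ ($g = -5 + \left(54 - -30\right) = -5 + \left(54 + 30\right) = -5 + 84 = 79$)
$a = -41$ ($a = 4^{\frac{3}{2}} - 49 = 8 - 49 = -41$)
$a J{\left(-10 \right)} + g = \left(-41\right) \left(-10\right) + 79 = 410 + 79 = 489$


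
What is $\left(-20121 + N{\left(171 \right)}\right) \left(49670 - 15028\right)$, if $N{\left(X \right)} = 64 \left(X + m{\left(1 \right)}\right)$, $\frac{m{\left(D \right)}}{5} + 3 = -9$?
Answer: $-450934914$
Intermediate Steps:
$m{\left(D \right)} = -60$ ($m{\left(D \right)} = -15 + 5 \left(-9\right) = -15 - 45 = -60$)
$N{\left(X \right)} = -3840 + 64 X$ ($N{\left(X \right)} = 64 \left(X - 60\right) = 64 \left(-60 + X\right) = -3840 + 64 X$)
$\left(-20121 + N{\left(171 \right)}\right) \left(49670 - 15028\right) = \left(-20121 + \left(-3840 + 64 \cdot 171\right)\right) \left(49670 - 15028\right) = \left(-20121 + \left(-3840 + 10944\right)\right) 34642 = \left(-20121 + 7104\right) 34642 = \left(-13017\right) 34642 = -450934914$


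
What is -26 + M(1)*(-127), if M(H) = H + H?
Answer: -280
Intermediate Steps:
M(H) = 2*H
-26 + M(1)*(-127) = -26 + (2*1)*(-127) = -26 + 2*(-127) = -26 - 254 = -280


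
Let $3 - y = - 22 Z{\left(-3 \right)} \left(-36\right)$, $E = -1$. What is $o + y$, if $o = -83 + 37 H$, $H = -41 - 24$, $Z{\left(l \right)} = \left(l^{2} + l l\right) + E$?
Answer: $-15949$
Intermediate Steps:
$Z{\left(l \right)} = -1 + 2 l^{2}$ ($Z{\left(l \right)} = \left(l^{2} + l l\right) - 1 = \left(l^{2} + l^{2}\right) - 1 = 2 l^{2} - 1 = -1 + 2 l^{2}$)
$H = -65$
$y = -13461$ ($y = 3 - - 22 \left(-1 + 2 \left(-3\right)^{2}\right) \left(-36\right) = 3 - - 22 \left(-1 + 2 \cdot 9\right) \left(-36\right) = 3 - - 22 \left(-1 + 18\right) \left(-36\right) = 3 - \left(-22\right) 17 \left(-36\right) = 3 - \left(-374\right) \left(-36\right) = 3 - 13464 = -13461$)
$o = -2488$ ($o = -83 + 37 \left(-65\right) = -83 - 2405 = -2488$)
$o + y = -2488 - 13461 = -15949$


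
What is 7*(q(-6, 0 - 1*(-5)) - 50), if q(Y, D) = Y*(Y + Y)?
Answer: 154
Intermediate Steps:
q(Y, D) = 2*Y² (q(Y, D) = Y*(2*Y) = 2*Y²)
7*(q(-6, 0 - 1*(-5)) - 50) = 7*(2*(-6)² - 50) = 7*(2*36 - 50) = 7*(72 - 50) = 7*22 = 154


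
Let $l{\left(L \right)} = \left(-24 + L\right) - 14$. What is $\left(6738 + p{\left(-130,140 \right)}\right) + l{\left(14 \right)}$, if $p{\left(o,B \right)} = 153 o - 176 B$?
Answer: $-37816$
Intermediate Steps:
$p{\left(o,B \right)} = - 176 B + 153 o$
$l{\left(L \right)} = -38 + L$
$\left(6738 + p{\left(-130,140 \right)}\right) + l{\left(14 \right)} = \left(6738 + \left(\left(-176\right) 140 + 153 \left(-130\right)\right)\right) + \left(-38 + 14\right) = \left(6738 - 44530\right) - 24 = -37792 - 24 = -37816$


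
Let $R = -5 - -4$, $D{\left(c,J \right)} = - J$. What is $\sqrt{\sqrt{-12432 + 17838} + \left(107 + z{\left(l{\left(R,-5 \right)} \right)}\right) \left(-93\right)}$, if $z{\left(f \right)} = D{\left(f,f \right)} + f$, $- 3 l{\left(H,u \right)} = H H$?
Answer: $\sqrt{-9951 + \sqrt{5406}} \approx 99.385 i$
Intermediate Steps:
$R = -1$ ($R = -5 + 4 = -1$)
$l{\left(H,u \right)} = - \frac{H^{2}}{3}$ ($l{\left(H,u \right)} = - \frac{H H}{3} = - \frac{H^{2}}{3}$)
$z{\left(f \right)} = 0$ ($z{\left(f \right)} = - f + f = 0$)
$\sqrt{\sqrt{-12432 + 17838} + \left(107 + z{\left(l{\left(R,-5 \right)} \right)}\right) \left(-93\right)} = \sqrt{\sqrt{-12432 + 17838} + \left(107 + 0\right) \left(-93\right)} = \sqrt{\sqrt{5406} + 107 \left(-93\right)} = \sqrt{\sqrt{5406} - 9951} = \sqrt{-9951 + \sqrt{5406}}$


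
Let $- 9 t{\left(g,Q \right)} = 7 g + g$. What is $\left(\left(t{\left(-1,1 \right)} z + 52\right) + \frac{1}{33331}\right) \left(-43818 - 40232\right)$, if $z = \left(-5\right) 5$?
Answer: $- \frac{750794863850}{299979} \approx -2.5028 \cdot 10^{6}$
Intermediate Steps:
$t{\left(g,Q \right)} = - \frac{8 g}{9}$ ($t{\left(g,Q \right)} = - \frac{7 g + g}{9} = - \frac{8 g}{9}$)
$z = -25$
$\left(\left(t{\left(-1,1 \right)} z + 52\right) + \frac{1}{33331}\right) \left(-43818 - 40232\right) = \left(\left(\left(- \frac{8}{9}\right) \left(-1\right) \left(-25\right) + 52\right) + \frac{1}{33331}\right) \left(-43818 - 40232\right) = \left(\left(\frac{8}{9} \left(-25\right) + 52\right) + \frac{1}{33331}\right) \left(-84050\right) = \left(\left(- \frac{200}{9} + 52\right) + \frac{1}{33331}\right) \left(-84050\right) = \left(\frac{268}{9} + \frac{1}{33331}\right) \left(-84050\right) = \frac{8932717}{299979} \left(-84050\right) = - \frac{750794863850}{299979}$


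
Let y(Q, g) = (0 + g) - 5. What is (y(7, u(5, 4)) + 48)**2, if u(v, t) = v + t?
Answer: 2704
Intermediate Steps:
u(v, t) = t + v
y(Q, g) = -5 + g (y(Q, g) = g - 5 = -5 + g)
(y(7, u(5, 4)) + 48)**2 = ((-5 + (4 + 5)) + 48)**2 = ((-5 + 9) + 48)**2 = (4 + 48)**2 = 52**2 = 2704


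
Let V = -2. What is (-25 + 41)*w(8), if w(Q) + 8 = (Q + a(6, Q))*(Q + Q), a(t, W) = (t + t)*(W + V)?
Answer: 20352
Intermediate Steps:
a(t, W) = 2*t*(-2 + W) (a(t, W) = (t + t)*(W - 2) = (2*t)*(-2 + W) = 2*t*(-2 + W))
w(Q) = -8 + 2*Q*(-24 + 13*Q) (w(Q) = -8 + (Q + 2*6*(-2 + Q))*(Q + Q) = -8 + (Q + (-24 + 12*Q))*(2*Q) = -8 + (-24 + 13*Q)*(2*Q) = -8 + 2*Q*(-24 + 13*Q))
(-25 + 41)*w(8) = (-25 + 41)*(-8 - 48*8 + 26*8²) = 16*(-8 - 384 + 26*64) = 16*(-8 - 384 + 1664) = 16*1272 = 20352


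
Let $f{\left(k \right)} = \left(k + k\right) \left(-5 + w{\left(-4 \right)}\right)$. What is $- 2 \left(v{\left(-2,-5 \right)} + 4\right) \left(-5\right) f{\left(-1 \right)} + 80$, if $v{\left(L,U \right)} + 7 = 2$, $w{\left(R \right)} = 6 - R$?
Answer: $180$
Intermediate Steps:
$v{\left(L,U \right)} = -5$ ($v{\left(L,U \right)} = -7 + 2 = -5$)
$f{\left(k \right)} = 10 k$ ($f{\left(k \right)} = \left(k + k\right) \left(-5 + \left(6 - -4\right)\right) = 2 k \left(-5 + \left(6 + 4\right)\right) = 2 k \left(-5 + 10\right) = 2 k 5 = 10 k$)
$- 2 \left(v{\left(-2,-5 \right)} + 4\right) \left(-5\right) f{\left(-1 \right)} + 80 = - 2 \left(-5 + 4\right) \left(-5\right) 10 \left(-1\right) + 80 = - 2 \left(-1\right) \left(-5\right) \left(-10\right) + 80 = - 2 \cdot 5 \left(-10\right) + 80 = \left(-2\right) \left(-50\right) + 80 = 100 + 80 = 180$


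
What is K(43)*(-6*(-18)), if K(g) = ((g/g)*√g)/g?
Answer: 108*√43/43 ≈ 16.470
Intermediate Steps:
K(g) = g^(-½) (K(g) = (1*√g)/g = √g/g = g^(-½))
K(43)*(-6*(-18)) = (-6*(-18))/√43 = (√43/43)*108 = 108*√43/43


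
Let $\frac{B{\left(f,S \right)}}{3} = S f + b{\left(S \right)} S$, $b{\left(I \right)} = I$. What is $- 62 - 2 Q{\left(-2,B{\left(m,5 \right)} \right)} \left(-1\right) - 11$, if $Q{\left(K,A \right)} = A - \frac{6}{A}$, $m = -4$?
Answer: $- \frac{9107}{5} \approx -1821.4$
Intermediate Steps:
$B{\left(f,S \right)} = 3 S^{2} + 3 S f$ ($B{\left(f,S \right)} = 3 \left(S f + S S\right) = 3 \left(S f + S^{2}\right) = 3 \left(S^{2} + S f\right) = 3 S^{2} + 3 S f$)
$Q{\left(K,A \right)} = A - \frac{6}{A}$
$- 62 - 2 Q{\left(-2,B{\left(m,5 \right)} \right)} \left(-1\right) - 11 = - 62 - 2 \left(3 \cdot 5 \left(5 - 4\right) - \frac{6}{3 \cdot 5 \left(5 - 4\right)}\right) \left(-1\right) - 11 = - 62 - 2 \left(3 \cdot 5 \cdot 1 - \frac{6}{3 \cdot 5 \cdot 1}\right) \left(-1\right) - 11 = - 62 - 2 \left(15 - \frac{6}{15}\right) \left(-1\right) - 11 = - 62 - 2 \left(15 - \frac{2}{5}\right) \left(-1\right) - 11 = - 62 \left(-2\right) \frac{73}{5} \left(-1\right) - 11 = - 62 \left(\left(- \frac{146}{5}\right) \left(-1\right)\right) - 11 = \left(-62\right) \frac{146}{5} - 11 = - \frac{9052}{5} - 11 = - \frac{9107}{5}$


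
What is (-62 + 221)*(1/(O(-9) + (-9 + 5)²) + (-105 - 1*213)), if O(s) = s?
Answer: -353775/7 ≈ -50539.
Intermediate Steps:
(-62 + 221)*(1/(O(-9) + (-9 + 5)²) + (-105 - 1*213)) = (-62 + 221)*(1/(-9 + (-9 + 5)²) + (-105 - 1*213)) = 159*(1/(-9 + (-4)²) + (-105 - 213)) = 159*(1/(-9 + 16) - 318) = 159*(1/7 - 318) = 159*(⅐ - 318) = 159*(-2225/7) = -353775/7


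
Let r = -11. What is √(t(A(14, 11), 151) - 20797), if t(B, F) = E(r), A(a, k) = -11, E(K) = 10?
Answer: 13*I*√123 ≈ 144.18*I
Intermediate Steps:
t(B, F) = 10
√(t(A(14, 11), 151) - 20797) = √(10 - 20797) = √(-20787) = 13*I*√123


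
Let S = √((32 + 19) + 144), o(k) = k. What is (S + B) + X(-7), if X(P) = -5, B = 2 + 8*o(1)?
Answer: 5 + √195 ≈ 18.964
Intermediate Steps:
B = 10 (B = 2 + 8*1 = 2 + 8 = 10)
S = √195 (S = √(51 + 144) = √195 ≈ 13.964)
(S + B) + X(-7) = (√195 + 10) - 5 = (10 + √195) - 5 = 5 + √195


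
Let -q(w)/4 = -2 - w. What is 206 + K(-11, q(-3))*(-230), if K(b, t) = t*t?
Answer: -3474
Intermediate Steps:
q(w) = 8 + 4*w (q(w) = -4*(-2 - w) = 8 + 4*w)
K(b, t) = t²
206 + K(-11, q(-3))*(-230) = 206 + (8 + 4*(-3))²*(-230) = 206 + (8 - 12)²*(-230) = 206 + (-4)²*(-230) = 206 + 16*(-230) = 206 - 3680 = -3474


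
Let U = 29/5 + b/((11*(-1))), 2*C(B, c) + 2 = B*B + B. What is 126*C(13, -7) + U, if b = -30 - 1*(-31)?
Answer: 624014/55 ≈ 11346.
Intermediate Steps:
C(B, c) = -1 + B/2 + B**2/2 (C(B, c) = -1 + (B*B + B)/2 = -1 + (B**2 + B)/2 = -1 + (B + B**2)/2 = -1 + (B/2 + B**2/2) = -1 + B/2 + B**2/2)
b = 1 (b = -30 + 31 = 1)
U = 314/55 (U = 29/5 + 1/(11*(-1)) = 29*(1/5) + 1/(-11) = 29/5 + 1*(-1/11) = 29/5 - 1/11 = 314/55 ≈ 5.7091)
126*C(13, -7) + U = 126*(-1 + (1/2)*13 + (1/2)*13**2) + 314/55 = 126*(-1 + 13/2 + (1/2)*169) + 314/55 = 126*(-1 + 13/2 + 169/2) + 314/55 = 126*90 + 314/55 = 11340 + 314/55 = 624014/55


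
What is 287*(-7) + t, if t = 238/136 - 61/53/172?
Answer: -4574538/2279 ≈ -2007.3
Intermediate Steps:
t = 3973/2279 (t = 238*(1/136) - 61*1/53*(1/172) = 7/4 - 61/53*1/172 = 7/4 - 61/9116 = 3973/2279 ≈ 1.7433)
287*(-7) + t = 287*(-7) + 3973/2279 = -2009 + 3973/2279 = -4574538/2279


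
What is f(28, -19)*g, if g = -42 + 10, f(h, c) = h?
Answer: -896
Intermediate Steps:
g = -32
f(28, -19)*g = 28*(-32) = -896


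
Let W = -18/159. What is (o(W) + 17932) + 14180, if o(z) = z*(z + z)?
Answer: 90202680/2809 ≈ 32112.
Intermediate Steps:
W = -6/53 (W = -18*1/159 = -6/53 ≈ -0.11321)
o(z) = 2*z² (o(z) = z*(2*z) = 2*z²)
(o(W) + 17932) + 14180 = (2*(-6/53)² + 17932) + 14180 = (2*(36/2809) + 17932) + 14180 = (72/2809 + 17932) + 14180 = 50371060/2809 + 14180 = 90202680/2809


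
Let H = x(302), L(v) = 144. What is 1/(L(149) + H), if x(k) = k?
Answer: 1/446 ≈ 0.0022422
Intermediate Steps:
H = 302
1/(L(149) + H) = 1/(144 + 302) = 1/446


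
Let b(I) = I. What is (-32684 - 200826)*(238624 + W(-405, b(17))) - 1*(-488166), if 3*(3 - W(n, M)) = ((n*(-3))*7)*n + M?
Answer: -971490970892/3 ≈ -3.2383e+11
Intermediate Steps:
W(n, M) = 3 + 7*n**2 - M/3 (W(n, M) = 3 - (((n*(-3))*7)*n + M)/3 = 3 - ((-3*n*7)*n + M)/3 = 3 - ((-21*n)*n + M)/3 = 3 - (-21*n**2 + M)/3 = 3 - (M - 21*n**2)/3 = 3 + (7*n**2 - M/3) = 3 + 7*n**2 - M/3)
(-32684 - 200826)*(238624 + W(-405, b(17))) - 1*(-488166) = (-32684 - 200826)*(238624 + (3 + 7*(-405)**2 - 1/3*17)) - 1*(-488166) = -233510*(238624 + (3 + 7*164025 - 17/3)) + 488166 = -233510*(238624 + (3 + 1148175 - 17/3)) + 488166 = -233510*(238624 + 3444517/3) + 488166 = -233510*4160389/3 + 488166 = -971492435390/3 + 488166 = -971490970892/3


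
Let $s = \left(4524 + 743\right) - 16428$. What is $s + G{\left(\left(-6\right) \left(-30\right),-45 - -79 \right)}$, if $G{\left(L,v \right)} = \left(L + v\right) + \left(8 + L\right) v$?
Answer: $-4555$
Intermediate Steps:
$G{\left(L,v \right)} = L + v + v \left(8 + L\right)$ ($G{\left(L,v \right)} = \left(L + v\right) + v \left(8 + L\right) = L + v + v \left(8 + L\right)$)
$s = -11161$ ($s = 5267 - 16428 = -11161$)
$s + G{\left(\left(-6\right) \left(-30\right),-45 - -79 \right)} = -11161 + \left(\left(-6\right) \left(-30\right) + 9 \left(-45 - -79\right) + \left(-6\right) \left(-30\right) \left(-45 - -79\right)\right) = -11161 + \left(180 + 9 \left(-45 + 79\right) + 180 \left(-45 + 79\right)\right) = -11161 + \left(180 + 9 \cdot 34 + 180 \cdot 34\right) = -11161 + \left(180 + 306 + 6120\right) = -11161 + 6606 = -4555$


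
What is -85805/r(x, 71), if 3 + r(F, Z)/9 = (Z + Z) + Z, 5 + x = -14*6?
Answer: -17161/378 ≈ -45.399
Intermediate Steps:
x = -89 (x = -5 - 14*6 = -5 - 84 = -89)
r(F, Z) = -27 + 27*Z (r(F, Z) = -27 + 9*((Z + Z) + Z) = -27 + 9*(2*Z + Z) = -27 + 9*(3*Z) = -27 + 27*Z)
-85805/r(x, 71) = -85805/(-27 + 27*71) = -85805/(-27 + 1917) = -85805/1890 = -85805*1/1890 = -17161/378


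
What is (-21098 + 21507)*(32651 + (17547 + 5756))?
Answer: 22885186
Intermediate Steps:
(-21098 + 21507)*(32651 + (17547 + 5756)) = 409*(32651 + 23303) = 409*55954 = 22885186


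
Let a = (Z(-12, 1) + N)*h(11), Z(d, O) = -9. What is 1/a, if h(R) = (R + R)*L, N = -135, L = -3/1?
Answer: 1/9504 ≈ 0.00010522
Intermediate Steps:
L = -3 (L = -3*1 = -3)
h(R) = -6*R (h(R) = (R + R)*(-3) = (2*R)*(-3) = -6*R)
a = 9504 (a = (-9 - 135)*(-6*11) = -144*(-66) = 9504)
1/a = 1/9504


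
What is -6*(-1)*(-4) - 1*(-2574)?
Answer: 2550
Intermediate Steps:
-6*(-1)*(-4) - 1*(-2574) = 6*(-4) + 2574 = -24 + 2574 = 2550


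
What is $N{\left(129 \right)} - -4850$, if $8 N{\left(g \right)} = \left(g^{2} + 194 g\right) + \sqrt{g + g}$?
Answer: $\frac{80467}{8} + \frac{\sqrt{258}}{8} \approx 10060.0$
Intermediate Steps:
$N{\left(g \right)} = \frac{g^{2}}{8} + \frac{97 g}{4} + \frac{\sqrt{2} \sqrt{g}}{8}$ ($N{\left(g \right)} = \frac{\left(g^{2} + 194 g\right) + \sqrt{g + g}}{8} = \frac{\left(g^{2} + 194 g\right) + \sqrt{2 g}}{8} = \frac{\left(g^{2} + 194 g\right) + \sqrt{2} \sqrt{g}}{8} = \frac{g^{2} + 194 g + \sqrt{2} \sqrt{g}}{8} = \frac{g^{2}}{8} + \frac{97 g}{4} + \frac{\sqrt{2} \sqrt{g}}{8}$)
$N{\left(129 \right)} - -4850 = \left(\frac{129^{2}}{8} + \frac{97}{4} \cdot 129 + \frac{\sqrt{2} \sqrt{129}}{8}\right) - -4850 = \left(\frac{1}{8} \cdot 16641 + \frac{12513}{4} + \frac{\sqrt{258}}{8}\right) + 4850 = \left(\frac{16641}{8} + \frac{12513}{4} + \frac{\sqrt{258}}{8}\right) + 4850 = \left(\frac{41667}{8} + \frac{\sqrt{258}}{8}\right) + 4850 = \frac{80467}{8} + \frac{\sqrt{258}}{8}$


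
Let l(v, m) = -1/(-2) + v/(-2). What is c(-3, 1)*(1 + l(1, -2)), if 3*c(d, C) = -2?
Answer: -2/3 ≈ -0.66667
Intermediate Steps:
l(v, m) = 1/2 - v/2 (l(v, m) = -1*(-1/2) + v*(-1/2) = 1/2 - v/2)
c(d, C) = -2/3 (c(d, C) = (1/3)*(-2) = -2/3)
c(-3, 1)*(1 + l(1, -2)) = -2*(1 + (1/2 - 1/2*1))/3 = -2*(1 + (1/2 - 1/2))/3 = -2*(1 + 0)/3 = -2/3*1 = -2/3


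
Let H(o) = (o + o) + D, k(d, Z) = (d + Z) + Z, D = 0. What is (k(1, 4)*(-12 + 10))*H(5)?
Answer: -180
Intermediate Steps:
k(d, Z) = d + 2*Z (k(d, Z) = (Z + d) + Z = d + 2*Z)
H(o) = 2*o (H(o) = (o + o) + 0 = 2*o + 0 = 2*o)
(k(1, 4)*(-12 + 10))*H(5) = ((1 + 2*4)*(-12 + 10))*(2*5) = ((1 + 8)*(-2))*10 = (9*(-2))*10 = -18*10 = -180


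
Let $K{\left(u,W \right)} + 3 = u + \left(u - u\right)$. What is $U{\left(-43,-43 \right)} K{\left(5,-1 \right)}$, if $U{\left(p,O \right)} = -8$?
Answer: $-16$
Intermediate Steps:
$K{\left(u,W \right)} = -3 + u$ ($K{\left(u,W \right)} = -3 + \left(u + \left(u - u\right)\right) = -3 + \left(u + 0\right) = -3 + u$)
$U{\left(-43,-43 \right)} K{\left(5,-1 \right)} = - 8 \left(-3 + 5\right) = \left(-8\right) 2 = -16$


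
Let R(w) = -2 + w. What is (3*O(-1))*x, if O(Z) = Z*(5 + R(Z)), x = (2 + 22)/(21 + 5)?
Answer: -72/13 ≈ -5.5385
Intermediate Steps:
x = 12/13 (x = 24/26 = 24*(1/26) = 12/13 ≈ 0.92308)
O(Z) = Z*(3 + Z) (O(Z) = Z*(5 + (-2 + Z)) = Z*(3 + Z))
(3*O(-1))*x = (3*(-(3 - 1)))*(12/13) = (3*(-1*2))*(12/13) = (3*(-2))*(12/13) = -6*12/13 = -72/13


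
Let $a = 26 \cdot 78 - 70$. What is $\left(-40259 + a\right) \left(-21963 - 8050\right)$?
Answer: $1149527913$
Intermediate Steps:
$a = 1958$ ($a = 2028 - 70 = 1958$)
$\left(-40259 + a\right) \left(-21963 - 8050\right) = \left(-40259 + 1958\right) \left(-21963 - 8050\right) = \left(-38301\right) \left(-30013\right) = 1149527913$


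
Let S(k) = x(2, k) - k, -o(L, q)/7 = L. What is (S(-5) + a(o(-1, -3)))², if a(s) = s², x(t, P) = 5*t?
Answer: 4096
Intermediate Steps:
o(L, q) = -7*L
S(k) = 10 - k (S(k) = 5*2 - k = 10 - k)
(S(-5) + a(o(-1, -3)))² = ((10 - 1*(-5)) + (-7*(-1))²)² = ((10 + 5) + 7²)² = (15 + 49)² = 64² = 4096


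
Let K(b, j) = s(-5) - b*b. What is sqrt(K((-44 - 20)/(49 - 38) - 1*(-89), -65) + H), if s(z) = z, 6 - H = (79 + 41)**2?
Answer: 4*I*sqrt(161219)/11 ≈ 146.01*I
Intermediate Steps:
H = -14394 (H = 6 - (79 + 41)**2 = 6 - 1*120**2 = 6 - 1*14400 = 6 - 14400 = -14394)
K(b, j) = -5 - b**2 (K(b, j) = -5 - b*b = -5 - b**2)
sqrt(K((-44 - 20)/(49 - 38) - 1*(-89), -65) + H) = sqrt((-5 - ((-44 - 20)/(49 - 38) - 1*(-89))**2) - 14394) = sqrt((-5 - (-64/11 + 89)**2) - 14394) = sqrt((-5 - (915/11)**2) - 14394) = sqrt((-5 - 1*837225/121) - 14394) = sqrt((-5 - 837225/121) - 14394) = sqrt(-837830/121 - 14394) = sqrt(-2579504/121) = 4*I*sqrt(161219)/11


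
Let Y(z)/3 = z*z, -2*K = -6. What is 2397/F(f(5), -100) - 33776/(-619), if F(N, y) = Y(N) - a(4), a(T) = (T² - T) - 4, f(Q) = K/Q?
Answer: -31250327/107087 ≈ -291.82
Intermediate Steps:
K = 3 (K = -½*(-6) = 3)
f(Q) = 3/Q
Y(z) = 3*z² (Y(z) = 3*(z*z) = 3*z²)
a(T) = -4 + T² - T
F(N, y) = -8 + 3*N² (F(N, y) = 3*N² - (-4 + 4² - 1*4) = 3*N² - (-4 + 16 - 4) = 3*N² - 1*8 = 3*N² - 8 = -8 + 3*N²)
2397/F(f(5), -100) - 33776/(-619) = 2397/(-8 + 3*(3/5)²) - 33776/(-619) = 2397/(-8 + 3*(3*(⅕))²) - 33776*(-1/619) = 2397/(-8 + 3*(⅗)²) + 33776/619 = 2397/(-8 + 3*(9/25)) + 33776/619 = 2397/(-8 + 27/25) + 33776/619 = 2397/(-173/25) + 33776/619 = 2397*(-25/173) + 33776/619 = -59925/173 + 33776/619 = -31250327/107087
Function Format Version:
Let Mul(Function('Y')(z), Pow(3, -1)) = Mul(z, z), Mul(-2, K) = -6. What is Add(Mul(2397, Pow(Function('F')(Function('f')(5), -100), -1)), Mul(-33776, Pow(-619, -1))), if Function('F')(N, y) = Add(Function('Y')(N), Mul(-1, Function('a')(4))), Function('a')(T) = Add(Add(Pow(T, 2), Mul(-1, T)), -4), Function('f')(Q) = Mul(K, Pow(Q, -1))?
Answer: Rational(-31250327, 107087) ≈ -291.82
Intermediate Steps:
K = 3 (K = Mul(Rational(-1, 2), -6) = 3)
Function('f')(Q) = Mul(3, Pow(Q, -1))
Function('Y')(z) = Mul(3, Pow(z, 2)) (Function('Y')(z) = Mul(3, Mul(z, z)) = Mul(3, Pow(z, 2)))
Function('a')(T) = Add(-4, Pow(T, 2), Mul(-1, T))
Function('F')(N, y) = Add(-8, Mul(3, Pow(N, 2))) (Function('F')(N, y) = Add(Mul(3, Pow(N, 2)), Mul(-1, Add(-4, Pow(4, 2), Mul(-1, 4)))) = Add(Mul(3, Pow(N, 2)), Mul(-1, Add(-4, 16, -4))) = Add(Mul(3, Pow(N, 2)), Mul(-1, 8)) = Add(Mul(3, Pow(N, 2)), -8) = Add(-8, Mul(3, Pow(N, 2))))
Add(Mul(2397, Pow(Function('F')(Function('f')(5), -100), -1)), Mul(-33776, Pow(-619, -1))) = Add(Mul(2397, Pow(Add(-8, Mul(3, Pow(Mul(3, Pow(5, -1)), 2))), -1)), Mul(-33776, Pow(-619, -1))) = Add(Mul(2397, Pow(Add(-8, Mul(3, Pow(Mul(3, Rational(1, 5)), 2))), -1)), Mul(-33776, Rational(-1, 619))) = Add(Mul(2397, Pow(Add(-8, Mul(3, Pow(Rational(3, 5), 2))), -1)), Rational(33776, 619)) = Add(Mul(2397, Pow(Add(-8, Mul(3, Rational(9, 25))), -1)), Rational(33776, 619)) = Add(Mul(2397, Pow(Add(-8, Rational(27, 25)), -1)), Rational(33776, 619)) = Add(Mul(2397, Pow(Rational(-173, 25), -1)), Rational(33776, 619)) = Add(Mul(2397, Rational(-25, 173)), Rational(33776, 619)) = Add(Rational(-59925, 173), Rational(33776, 619)) = Rational(-31250327, 107087)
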